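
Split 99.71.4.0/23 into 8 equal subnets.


New prefix = 23 + 3 = 26
Each subnet has 64 addresses
  99.71.4.0/26
  99.71.4.64/26
  99.71.4.128/26
  99.71.4.192/26
  99.71.5.0/26
  99.71.5.64/26
  99.71.5.128/26
  99.71.5.192/26
Subnets: 99.71.4.0/26, 99.71.4.64/26, 99.71.4.128/26, 99.71.4.192/26, 99.71.5.0/26, 99.71.5.64/26, 99.71.5.128/26, 99.71.5.192/26


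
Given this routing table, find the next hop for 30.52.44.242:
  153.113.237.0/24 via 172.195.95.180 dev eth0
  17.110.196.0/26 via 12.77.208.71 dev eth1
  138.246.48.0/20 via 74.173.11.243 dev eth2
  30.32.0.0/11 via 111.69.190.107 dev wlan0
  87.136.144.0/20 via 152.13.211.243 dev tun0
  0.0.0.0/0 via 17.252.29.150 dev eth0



Longest prefix match for 30.52.44.242:
  /24 153.113.237.0: no
  /26 17.110.196.0: no
  /20 138.246.48.0: no
  /11 30.32.0.0: MATCH
  /20 87.136.144.0: no
  /0 0.0.0.0: MATCH
Selected: next-hop 111.69.190.107 via wlan0 (matched /11)


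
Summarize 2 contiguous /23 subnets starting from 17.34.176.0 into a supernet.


Original prefix: /23
Number of subnets: 2 = 2^1
New prefix = 23 - 1 = 22
Supernet: 17.34.176.0/22


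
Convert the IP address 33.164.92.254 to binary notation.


33 = 00100001
164 = 10100100
92 = 01011100
254 = 11111110
Binary: 00100001.10100100.01011100.11111110


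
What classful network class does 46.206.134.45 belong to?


First octet: 46
Binary: 00101110
0xxxxxxx -> Class A (1-126)
Class A, default mask 255.0.0.0 (/8)


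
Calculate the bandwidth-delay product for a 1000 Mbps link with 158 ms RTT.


BDP = bandwidth * RTT
= 1000 Mbps * 158 ms
= 1000 * 1e6 * 158 / 1000 bits
= 158000000 bits
= 19750000 bytes
= 19287.1094 KB
BDP = 158000000 bits (19750000 bytes)


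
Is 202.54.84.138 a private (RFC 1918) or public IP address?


RFC 1918 private ranges:
  10.0.0.0/8 (10.0.0.0 - 10.255.255.255)
  172.16.0.0/12 (172.16.0.0 - 172.31.255.255)
  192.168.0.0/16 (192.168.0.0 - 192.168.255.255)
Public (not in any RFC 1918 range)


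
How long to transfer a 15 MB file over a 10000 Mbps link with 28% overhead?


Effective throughput = 10000 * (1 - 28/100) = 7200 Mbps
File size in Mb = 15 * 8 = 120 Mb
Time = 120 / 7200
Time = 0.0167 seconds


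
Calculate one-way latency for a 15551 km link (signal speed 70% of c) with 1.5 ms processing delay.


Speed = 0.7 * 3e5 km/s = 210000 km/s
Propagation delay = 15551 / 210000 = 0.0741 s = 74.0524 ms
Processing delay = 1.5 ms
Total one-way latency = 75.5524 ms


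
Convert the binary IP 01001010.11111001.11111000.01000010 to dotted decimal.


01001010 = 74
11111001 = 249
11111000 = 248
01000010 = 66
IP: 74.249.248.66


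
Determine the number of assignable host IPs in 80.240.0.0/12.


Host bits = 32 - 12 = 20
Total addresses = 2^20 = 1048576
Usable = total - 2 (network and broadcast)
Usable hosts: 1048574


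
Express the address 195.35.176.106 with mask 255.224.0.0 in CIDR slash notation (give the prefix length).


Binary: 11111111.11100000.00000000.00000000
Count leading 1s
Prefix: /11


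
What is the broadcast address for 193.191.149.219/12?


Network: 193.176.0.0/12
Host bits = 20
Set all host bits to 1:
Broadcast: 193.191.255.255


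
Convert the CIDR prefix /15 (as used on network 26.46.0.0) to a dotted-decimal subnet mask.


/15 means 15 network bits, 17 host bits
Binary: 11111111111111100000000000000000
Mask: 255.254.0.0


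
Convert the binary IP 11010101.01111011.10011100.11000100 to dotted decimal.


11010101 = 213
01111011 = 123
10011100 = 156
11000100 = 196
IP: 213.123.156.196


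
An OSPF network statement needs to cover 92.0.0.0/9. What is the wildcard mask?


Subnet mask: 255.128.0.0
Wildcard = 255.255.255.255 - subnet mask
255 - 255 = 0
255 - 128 = 127
255 - 0 = 255
255 - 0 = 255
Wildcard: 0.127.255.255


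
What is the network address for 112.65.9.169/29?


IP:   01110000.01000001.00001001.10101001
Mask: 11111111.11111111.11111111.11111000
AND operation:
Net:  01110000.01000001.00001001.10101000
Network: 112.65.9.168/29


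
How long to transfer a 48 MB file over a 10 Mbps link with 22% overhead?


Effective throughput = 10 * (1 - 22/100) = 7.8 Mbps
File size in Mb = 48 * 8 = 384 Mb
Time = 384 / 7.8
Time = 49.2308 seconds


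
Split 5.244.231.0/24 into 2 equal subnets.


New prefix = 24 + 1 = 25
Each subnet has 128 addresses
  5.244.231.0/25
  5.244.231.128/25
Subnets: 5.244.231.0/25, 5.244.231.128/25


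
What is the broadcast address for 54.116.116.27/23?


Network: 54.116.116.0/23
Host bits = 9
Set all host bits to 1:
Broadcast: 54.116.117.255


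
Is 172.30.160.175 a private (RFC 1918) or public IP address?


RFC 1918 private ranges:
  10.0.0.0/8 (10.0.0.0 - 10.255.255.255)
  172.16.0.0/12 (172.16.0.0 - 172.31.255.255)
  192.168.0.0/16 (192.168.0.0 - 192.168.255.255)
Private (in 172.16.0.0/12)


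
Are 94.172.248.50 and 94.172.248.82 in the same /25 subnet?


Mask: 255.255.255.128
94.172.248.50 AND mask = 94.172.248.0
94.172.248.82 AND mask = 94.172.248.0
Yes, same subnet (94.172.248.0)


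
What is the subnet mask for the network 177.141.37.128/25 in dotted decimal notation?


/25 means 25 network bits, 7 host bits
Binary: 11111111111111111111111110000000
Mask: 255.255.255.128


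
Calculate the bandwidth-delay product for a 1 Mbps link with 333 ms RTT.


BDP = bandwidth * RTT
= 1 Mbps * 333 ms
= 1 * 1e6 * 333 / 1000 bits
= 333000 bits
= 41625 bytes
= 40.6494 KB
BDP = 333000 bits (41625 bytes)


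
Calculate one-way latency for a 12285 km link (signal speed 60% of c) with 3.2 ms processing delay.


Speed = 0.6 * 3e5 km/s = 180000 km/s
Propagation delay = 12285 / 180000 = 0.0683 s = 68.25 ms
Processing delay = 3.2 ms
Total one-way latency = 71.45 ms


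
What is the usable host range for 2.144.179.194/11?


Network: 2.128.0.0
Broadcast: 2.159.255.255
First usable = network + 1
Last usable = broadcast - 1
Range: 2.128.0.1 to 2.159.255.254


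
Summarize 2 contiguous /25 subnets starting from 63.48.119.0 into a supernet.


Original prefix: /25
Number of subnets: 2 = 2^1
New prefix = 25 - 1 = 24
Supernet: 63.48.119.0/24


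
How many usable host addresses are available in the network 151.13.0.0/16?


Host bits = 32 - 16 = 16
Total addresses = 2^16 = 65536
Usable = total - 2 (network and broadcast)
Usable hosts: 65534


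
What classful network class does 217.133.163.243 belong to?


First octet: 217
Binary: 11011001
110xxxxx -> Class C (192-223)
Class C, default mask 255.255.255.0 (/24)


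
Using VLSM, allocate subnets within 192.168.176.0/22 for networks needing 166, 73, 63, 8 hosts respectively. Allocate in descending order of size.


166 hosts -> /24 (254 usable): 192.168.176.0/24
73 hosts -> /25 (126 usable): 192.168.177.0/25
63 hosts -> /25 (126 usable): 192.168.177.128/25
8 hosts -> /28 (14 usable): 192.168.178.0/28
Allocation: 192.168.176.0/24 (166 hosts, 254 usable); 192.168.177.0/25 (73 hosts, 126 usable); 192.168.177.128/25 (63 hosts, 126 usable); 192.168.178.0/28 (8 hosts, 14 usable)


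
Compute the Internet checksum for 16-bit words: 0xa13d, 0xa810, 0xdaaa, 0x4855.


Sum all words (with carry folding):
+ 0xa13d = 0xa13d
+ 0xa810 = 0x494e
+ 0xdaaa = 0x23f9
+ 0x4855 = 0x6c4e
One's complement: ~0x6c4e
Checksum = 0x93b1


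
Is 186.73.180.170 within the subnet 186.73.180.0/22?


Subnet network: 186.73.180.0
Test IP AND mask: 186.73.180.0
Yes, 186.73.180.170 is in 186.73.180.0/22


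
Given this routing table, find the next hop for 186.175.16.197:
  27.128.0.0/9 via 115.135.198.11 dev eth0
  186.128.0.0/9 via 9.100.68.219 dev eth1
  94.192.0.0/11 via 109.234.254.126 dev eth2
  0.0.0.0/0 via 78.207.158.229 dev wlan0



Longest prefix match for 186.175.16.197:
  /9 27.128.0.0: no
  /9 186.128.0.0: MATCH
  /11 94.192.0.0: no
  /0 0.0.0.0: MATCH
Selected: next-hop 9.100.68.219 via eth1 (matched /9)


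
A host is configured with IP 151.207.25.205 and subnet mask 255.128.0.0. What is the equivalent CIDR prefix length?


Binary: 11111111.10000000.00000000.00000000
Count leading 1s
Prefix: /9


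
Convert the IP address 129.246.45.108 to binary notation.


129 = 10000001
246 = 11110110
45 = 00101101
108 = 01101100
Binary: 10000001.11110110.00101101.01101100


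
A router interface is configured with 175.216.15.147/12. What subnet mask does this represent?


/12 means 12 network bits, 20 host bits
Binary: 11111111111100000000000000000000
Mask: 255.240.0.0


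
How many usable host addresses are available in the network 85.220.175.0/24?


Host bits = 32 - 24 = 8
Total addresses = 2^8 = 256
Usable = total - 2 (network and broadcast)
Usable hosts: 254


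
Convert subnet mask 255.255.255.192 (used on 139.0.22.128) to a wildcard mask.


Subnet mask: 255.255.255.192
Wildcard = 255.255.255.255 - subnet mask
255 - 255 = 0
255 - 255 = 0
255 - 255 = 0
255 - 192 = 63
Wildcard: 0.0.0.63


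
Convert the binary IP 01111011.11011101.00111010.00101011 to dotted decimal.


01111011 = 123
11011101 = 221
00111010 = 58
00101011 = 43
IP: 123.221.58.43


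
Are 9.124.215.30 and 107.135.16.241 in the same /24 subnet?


Mask: 255.255.255.0
9.124.215.30 AND mask = 9.124.215.0
107.135.16.241 AND mask = 107.135.16.0
No, different subnets (9.124.215.0 vs 107.135.16.0)


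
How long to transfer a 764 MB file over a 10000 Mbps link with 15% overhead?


Effective throughput = 10000 * (1 - 15/100) = 8500 Mbps
File size in Mb = 764 * 8 = 6112 Mb
Time = 6112 / 8500
Time = 0.7191 seconds


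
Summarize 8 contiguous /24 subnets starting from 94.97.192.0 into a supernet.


Original prefix: /24
Number of subnets: 8 = 2^3
New prefix = 24 - 3 = 21
Supernet: 94.97.192.0/21


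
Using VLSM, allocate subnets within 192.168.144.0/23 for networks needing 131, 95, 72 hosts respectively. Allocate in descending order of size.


131 hosts -> /24 (254 usable): 192.168.144.0/24
95 hosts -> /25 (126 usable): 192.168.145.0/25
72 hosts -> /25 (126 usable): 192.168.145.128/25
Allocation: 192.168.144.0/24 (131 hosts, 254 usable); 192.168.145.0/25 (95 hosts, 126 usable); 192.168.145.128/25 (72 hosts, 126 usable)


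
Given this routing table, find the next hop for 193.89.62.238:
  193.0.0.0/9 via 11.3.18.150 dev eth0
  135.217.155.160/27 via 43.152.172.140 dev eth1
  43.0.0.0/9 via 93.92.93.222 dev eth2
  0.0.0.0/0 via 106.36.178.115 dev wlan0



Longest prefix match for 193.89.62.238:
  /9 193.0.0.0: MATCH
  /27 135.217.155.160: no
  /9 43.0.0.0: no
  /0 0.0.0.0: MATCH
Selected: next-hop 11.3.18.150 via eth0 (matched /9)


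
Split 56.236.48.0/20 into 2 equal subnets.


New prefix = 20 + 1 = 21
Each subnet has 2048 addresses
  56.236.48.0/21
  56.236.56.0/21
Subnets: 56.236.48.0/21, 56.236.56.0/21


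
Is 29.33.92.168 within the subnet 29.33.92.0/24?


Subnet network: 29.33.92.0
Test IP AND mask: 29.33.92.0
Yes, 29.33.92.168 is in 29.33.92.0/24


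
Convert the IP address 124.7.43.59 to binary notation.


124 = 01111100
7 = 00000111
43 = 00101011
59 = 00111011
Binary: 01111100.00000111.00101011.00111011


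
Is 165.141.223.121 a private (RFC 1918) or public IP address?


RFC 1918 private ranges:
  10.0.0.0/8 (10.0.0.0 - 10.255.255.255)
  172.16.0.0/12 (172.16.0.0 - 172.31.255.255)
  192.168.0.0/16 (192.168.0.0 - 192.168.255.255)
Public (not in any RFC 1918 range)


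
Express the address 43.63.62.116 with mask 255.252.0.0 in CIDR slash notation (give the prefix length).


Binary: 11111111.11111100.00000000.00000000
Count leading 1s
Prefix: /14


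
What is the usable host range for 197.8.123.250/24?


Network: 197.8.123.0
Broadcast: 197.8.123.255
First usable = network + 1
Last usable = broadcast - 1
Range: 197.8.123.1 to 197.8.123.254


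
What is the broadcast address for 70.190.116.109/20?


Network: 70.190.112.0/20
Host bits = 12
Set all host bits to 1:
Broadcast: 70.190.127.255


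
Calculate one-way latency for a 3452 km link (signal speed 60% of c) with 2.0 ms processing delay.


Speed = 0.6 * 3e5 km/s = 180000 km/s
Propagation delay = 3452 / 180000 = 0.0192 s = 19.1778 ms
Processing delay = 2.0 ms
Total one-way latency = 21.1778 ms


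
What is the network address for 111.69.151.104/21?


IP:   01101111.01000101.10010111.01101000
Mask: 11111111.11111111.11111000.00000000
AND operation:
Net:  01101111.01000101.10010000.00000000
Network: 111.69.144.0/21


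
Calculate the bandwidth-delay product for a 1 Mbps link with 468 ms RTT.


BDP = bandwidth * RTT
= 1 Mbps * 468 ms
= 1 * 1e6 * 468 / 1000 bits
= 468000 bits
= 58500 bytes
= 57.1289 KB
BDP = 468000 bits (58500 bytes)


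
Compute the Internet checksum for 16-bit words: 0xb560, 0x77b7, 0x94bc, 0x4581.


Sum all words (with carry folding):
+ 0xb560 = 0xb560
+ 0x77b7 = 0x2d18
+ 0x94bc = 0xc1d4
+ 0x4581 = 0x0756
One's complement: ~0x0756
Checksum = 0xf8a9


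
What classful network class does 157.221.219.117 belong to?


First octet: 157
Binary: 10011101
10xxxxxx -> Class B (128-191)
Class B, default mask 255.255.0.0 (/16)


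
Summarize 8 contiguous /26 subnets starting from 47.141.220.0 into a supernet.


Original prefix: /26
Number of subnets: 8 = 2^3
New prefix = 26 - 3 = 23
Supernet: 47.141.220.0/23


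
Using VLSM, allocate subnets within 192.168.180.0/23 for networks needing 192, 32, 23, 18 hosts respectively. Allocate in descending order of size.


192 hosts -> /24 (254 usable): 192.168.180.0/24
32 hosts -> /26 (62 usable): 192.168.181.0/26
23 hosts -> /27 (30 usable): 192.168.181.64/27
18 hosts -> /27 (30 usable): 192.168.181.96/27
Allocation: 192.168.180.0/24 (192 hosts, 254 usable); 192.168.181.0/26 (32 hosts, 62 usable); 192.168.181.64/27 (23 hosts, 30 usable); 192.168.181.96/27 (18 hosts, 30 usable)


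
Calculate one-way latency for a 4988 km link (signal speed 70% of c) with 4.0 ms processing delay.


Speed = 0.7 * 3e5 km/s = 210000 km/s
Propagation delay = 4988 / 210000 = 0.0238 s = 23.7524 ms
Processing delay = 4.0 ms
Total one-way latency = 27.7524 ms


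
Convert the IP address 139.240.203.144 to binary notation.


139 = 10001011
240 = 11110000
203 = 11001011
144 = 10010000
Binary: 10001011.11110000.11001011.10010000


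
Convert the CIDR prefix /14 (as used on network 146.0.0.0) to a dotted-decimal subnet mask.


/14 means 14 network bits, 18 host bits
Binary: 11111111111111000000000000000000
Mask: 255.252.0.0


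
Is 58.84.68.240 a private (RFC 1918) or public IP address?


RFC 1918 private ranges:
  10.0.0.0/8 (10.0.0.0 - 10.255.255.255)
  172.16.0.0/12 (172.16.0.0 - 172.31.255.255)
  192.168.0.0/16 (192.168.0.0 - 192.168.255.255)
Public (not in any RFC 1918 range)


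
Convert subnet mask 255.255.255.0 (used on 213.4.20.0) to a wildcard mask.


Subnet mask: 255.255.255.0
Wildcard = 255.255.255.255 - subnet mask
255 - 255 = 0
255 - 255 = 0
255 - 255 = 0
255 - 0 = 255
Wildcard: 0.0.0.255


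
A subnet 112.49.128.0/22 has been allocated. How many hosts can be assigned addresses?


Host bits = 32 - 22 = 10
Total addresses = 2^10 = 1024
Usable = total - 2 (network and broadcast)
Usable hosts: 1022


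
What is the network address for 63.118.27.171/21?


IP:   00111111.01110110.00011011.10101011
Mask: 11111111.11111111.11111000.00000000
AND operation:
Net:  00111111.01110110.00011000.00000000
Network: 63.118.24.0/21


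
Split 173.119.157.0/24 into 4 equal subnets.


New prefix = 24 + 2 = 26
Each subnet has 64 addresses
  173.119.157.0/26
  173.119.157.64/26
  173.119.157.128/26
  173.119.157.192/26
Subnets: 173.119.157.0/26, 173.119.157.64/26, 173.119.157.128/26, 173.119.157.192/26


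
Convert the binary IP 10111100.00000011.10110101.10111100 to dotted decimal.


10111100 = 188
00000011 = 3
10110101 = 181
10111100 = 188
IP: 188.3.181.188


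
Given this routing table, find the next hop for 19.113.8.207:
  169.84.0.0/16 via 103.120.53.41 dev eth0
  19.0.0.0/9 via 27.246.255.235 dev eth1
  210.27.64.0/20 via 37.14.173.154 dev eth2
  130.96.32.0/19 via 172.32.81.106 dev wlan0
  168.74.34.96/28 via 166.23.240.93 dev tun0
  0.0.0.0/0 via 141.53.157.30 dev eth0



Longest prefix match for 19.113.8.207:
  /16 169.84.0.0: no
  /9 19.0.0.0: MATCH
  /20 210.27.64.0: no
  /19 130.96.32.0: no
  /28 168.74.34.96: no
  /0 0.0.0.0: MATCH
Selected: next-hop 27.246.255.235 via eth1 (matched /9)


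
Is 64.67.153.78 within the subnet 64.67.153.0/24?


Subnet network: 64.67.153.0
Test IP AND mask: 64.67.153.0
Yes, 64.67.153.78 is in 64.67.153.0/24


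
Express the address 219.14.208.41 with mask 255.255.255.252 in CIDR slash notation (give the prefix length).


Binary: 11111111.11111111.11111111.11111100
Count leading 1s
Prefix: /30


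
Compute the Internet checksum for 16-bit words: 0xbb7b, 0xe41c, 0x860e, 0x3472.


Sum all words (with carry folding):
+ 0xbb7b = 0xbb7b
+ 0xe41c = 0x9f98
+ 0x860e = 0x25a7
+ 0x3472 = 0x5a19
One's complement: ~0x5a19
Checksum = 0xa5e6


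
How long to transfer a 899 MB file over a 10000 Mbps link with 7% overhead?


Effective throughput = 10000 * (1 - 7/100) = 9300 Mbps
File size in Mb = 899 * 8 = 7192 Mb
Time = 7192 / 9300
Time = 0.7733 seconds


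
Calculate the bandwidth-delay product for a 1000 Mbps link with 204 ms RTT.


BDP = bandwidth * RTT
= 1000 Mbps * 204 ms
= 1000 * 1e6 * 204 / 1000 bits
= 204000000 bits
= 25500000 bytes
= 24902.3438 KB
BDP = 204000000 bits (25500000 bytes)


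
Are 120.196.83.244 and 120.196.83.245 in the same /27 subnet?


Mask: 255.255.255.224
120.196.83.244 AND mask = 120.196.83.224
120.196.83.245 AND mask = 120.196.83.224
Yes, same subnet (120.196.83.224)


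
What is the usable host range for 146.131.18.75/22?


Network: 146.131.16.0
Broadcast: 146.131.19.255
First usable = network + 1
Last usable = broadcast - 1
Range: 146.131.16.1 to 146.131.19.254


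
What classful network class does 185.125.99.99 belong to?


First octet: 185
Binary: 10111001
10xxxxxx -> Class B (128-191)
Class B, default mask 255.255.0.0 (/16)


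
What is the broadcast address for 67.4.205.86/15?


Network: 67.4.0.0/15
Host bits = 17
Set all host bits to 1:
Broadcast: 67.5.255.255


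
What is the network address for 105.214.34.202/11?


IP:   01101001.11010110.00100010.11001010
Mask: 11111111.11100000.00000000.00000000
AND operation:
Net:  01101001.11000000.00000000.00000000
Network: 105.192.0.0/11


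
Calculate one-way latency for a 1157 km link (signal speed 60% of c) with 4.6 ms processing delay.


Speed = 0.6 * 3e5 km/s = 180000 km/s
Propagation delay = 1157 / 180000 = 0.0064 s = 6.4278 ms
Processing delay = 4.6 ms
Total one-way latency = 11.0278 ms


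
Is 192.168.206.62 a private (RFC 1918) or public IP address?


RFC 1918 private ranges:
  10.0.0.0/8 (10.0.0.0 - 10.255.255.255)
  172.16.0.0/12 (172.16.0.0 - 172.31.255.255)
  192.168.0.0/16 (192.168.0.0 - 192.168.255.255)
Private (in 192.168.0.0/16)


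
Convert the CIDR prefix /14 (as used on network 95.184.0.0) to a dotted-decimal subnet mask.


/14 means 14 network bits, 18 host bits
Binary: 11111111111111000000000000000000
Mask: 255.252.0.0


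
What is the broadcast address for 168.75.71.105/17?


Network: 168.75.0.0/17
Host bits = 15
Set all host bits to 1:
Broadcast: 168.75.127.255


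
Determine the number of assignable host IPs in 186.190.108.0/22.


Host bits = 32 - 22 = 10
Total addresses = 2^10 = 1024
Usable = total - 2 (network and broadcast)
Usable hosts: 1022


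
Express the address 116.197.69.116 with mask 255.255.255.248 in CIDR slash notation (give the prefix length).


Binary: 11111111.11111111.11111111.11111000
Count leading 1s
Prefix: /29


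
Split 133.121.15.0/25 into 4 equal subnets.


New prefix = 25 + 2 = 27
Each subnet has 32 addresses
  133.121.15.0/27
  133.121.15.32/27
  133.121.15.64/27
  133.121.15.96/27
Subnets: 133.121.15.0/27, 133.121.15.32/27, 133.121.15.64/27, 133.121.15.96/27


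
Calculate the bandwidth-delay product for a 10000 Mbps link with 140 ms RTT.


BDP = bandwidth * RTT
= 10000 Mbps * 140 ms
= 10000 * 1e6 * 140 / 1000 bits
= 1400000000 bits
= 175000000 bytes
= 170898.4375 KB
BDP = 1400000000 bits (175000000 bytes)


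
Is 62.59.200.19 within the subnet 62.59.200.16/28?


Subnet network: 62.59.200.16
Test IP AND mask: 62.59.200.16
Yes, 62.59.200.19 is in 62.59.200.16/28


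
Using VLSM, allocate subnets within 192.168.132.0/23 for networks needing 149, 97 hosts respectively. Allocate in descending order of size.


149 hosts -> /24 (254 usable): 192.168.132.0/24
97 hosts -> /25 (126 usable): 192.168.133.0/25
Allocation: 192.168.132.0/24 (149 hosts, 254 usable); 192.168.133.0/25 (97 hosts, 126 usable)


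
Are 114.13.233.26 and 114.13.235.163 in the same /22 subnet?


Mask: 255.255.252.0
114.13.233.26 AND mask = 114.13.232.0
114.13.235.163 AND mask = 114.13.232.0
Yes, same subnet (114.13.232.0)


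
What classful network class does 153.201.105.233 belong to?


First octet: 153
Binary: 10011001
10xxxxxx -> Class B (128-191)
Class B, default mask 255.255.0.0 (/16)


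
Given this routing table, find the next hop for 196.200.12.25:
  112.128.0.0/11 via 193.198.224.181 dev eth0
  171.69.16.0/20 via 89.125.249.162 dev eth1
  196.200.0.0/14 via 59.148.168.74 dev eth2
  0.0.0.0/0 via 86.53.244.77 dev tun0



Longest prefix match for 196.200.12.25:
  /11 112.128.0.0: no
  /20 171.69.16.0: no
  /14 196.200.0.0: MATCH
  /0 0.0.0.0: MATCH
Selected: next-hop 59.148.168.74 via eth2 (matched /14)


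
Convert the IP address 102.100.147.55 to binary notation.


102 = 01100110
100 = 01100100
147 = 10010011
55 = 00110111
Binary: 01100110.01100100.10010011.00110111


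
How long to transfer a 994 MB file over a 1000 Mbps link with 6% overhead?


Effective throughput = 1000 * (1 - 6/100) = 940 Mbps
File size in Mb = 994 * 8 = 7952 Mb
Time = 7952 / 940
Time = 8.4596 seconds


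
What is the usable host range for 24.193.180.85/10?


Network: 24.192.0.0
Broadcast: 24.255.255.255
First usable = network + 1
Last usable = broadcast - 1
Range: 24.192.0.1 to 24.255.255.254


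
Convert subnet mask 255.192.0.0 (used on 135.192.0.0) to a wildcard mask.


Subnet mask: 255.192.0.0
Wildcard = 255.255.255.255 - subnet mask
255 - 255 = 0
255 - 192 = 63
255 - 0 = 255
255 - 0 = 255
Wildcard: 0.63.255.255


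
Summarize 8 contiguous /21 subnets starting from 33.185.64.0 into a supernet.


Original prefix: /21
Number of subnets: 8 = 2^3
New prefix = 21 - 3 = 18
Supernet: 33.185.64.0/18


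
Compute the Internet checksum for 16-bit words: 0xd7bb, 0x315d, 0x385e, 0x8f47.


Sum all words (with carry folding):
+ 0xd7bb = 0xd7bb
+ 0x315d = 0x0919
+ 0x385e = 0x4177
+ 0x8f47 = 0xd0be
One's complement: ~0xd0be
Checksum = 0x2f41


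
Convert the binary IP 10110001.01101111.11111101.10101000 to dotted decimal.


10110001 = 177
01101111 = 111
11111101 = 253
10101000 = 168
IP: 177.111.253.168


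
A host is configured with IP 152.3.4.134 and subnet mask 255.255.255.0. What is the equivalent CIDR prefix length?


Binary: 11111111.11111111.11111111.00000000
Count leading 1s
Prefix: /24


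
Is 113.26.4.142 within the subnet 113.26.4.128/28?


Subnet network: 113.26.4.128
Test IP AND mask: 113.26.4.128
Yes, 113.26.4.142 is in 113.26.4.128/28


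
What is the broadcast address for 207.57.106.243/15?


Network: 207.56.0.0/15
Host bits = 17
Set all host bits to 1:
Broadcast: 207.57.255.255


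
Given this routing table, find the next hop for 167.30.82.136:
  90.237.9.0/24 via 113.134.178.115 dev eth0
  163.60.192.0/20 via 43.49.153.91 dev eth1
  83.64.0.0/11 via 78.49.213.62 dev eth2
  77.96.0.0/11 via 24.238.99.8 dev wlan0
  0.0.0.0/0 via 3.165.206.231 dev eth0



Longest prefix match for 167.30.82.136:
  /24 90.237.9.0: no
  /20 163.60.192.0: no
  /11 83.64.0.0: no
  /11 77.96.0.0: no
  /0 0.0.0.0: MATCH
Selected: next-hop 3.165.206.231 via eth0 (matched /0)


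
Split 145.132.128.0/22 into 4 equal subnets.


New prefix = 22 + 2 = 24
Each subnet has 256 addresses
  145.132.128.0/24
  145.132.129.0/24
  145.132.130.0/24
  145.132.131.0/24
Subnets: 145.132.128.0/24, 145.132.129.0/24, 145.132.130.0/24, 145.132.131.0/24


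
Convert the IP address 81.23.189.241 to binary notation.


81 = 01010001
23 = 00010111
189 = 10111101
241 = 11110001
Binary: 01010001.00010111.10111101.11110001


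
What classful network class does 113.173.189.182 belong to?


First octet: 113
Binary: 01110001
0xxxxxxx -> Class A (1-126)
Class A, default mask 255.0.0.0 (/8)


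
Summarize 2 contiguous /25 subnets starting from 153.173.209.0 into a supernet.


Original prefix: /25
Number of subnets: 2 = 2^1
New prefix = 25 - 1 = 24
Supernet: 153.173.209.0/24


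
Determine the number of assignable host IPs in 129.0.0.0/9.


Host bits = 32 - 9 = 23
Total addresses = 2^23 = 8388608
Usable = total - 2 (network and broadcast)
Usable hosts: 8388606


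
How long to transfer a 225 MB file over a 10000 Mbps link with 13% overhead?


Effective throughput = 10000 * (1 - 13/100) = 8700 Mbps
File size in Mb = 225 * 8 = 1800 Mb
Time = 1800 / 8700
Time = 0.2069 seconds


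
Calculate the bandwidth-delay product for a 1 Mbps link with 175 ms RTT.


BDP = bandwidth * RTT
= 1 Mbps * 175 ms
= 1 * 1e6 * 175 / 1000 bits
= 175000 bits
= 21875 bytes
= 21.3623 KB
BDP = 175000 bits (21875 bytes)


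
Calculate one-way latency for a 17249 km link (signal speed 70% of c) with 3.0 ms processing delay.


Speed = 0.7 * 3e5 km/s = 210000 km/s
Propagation delay = 17249 / 210000 = 0.0821 s = 82.1381 ms
Processing delay = 3.0 ms
Total one-way latency = 85.1381 ms


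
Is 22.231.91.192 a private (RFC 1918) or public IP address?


RFC 1918 private ranges:
  10.0.0.0/8 (10.0.0.0 - 10.255.255.255)
  172.16.0.0/12 (172.16.0.0 - 172.31.255.255)
  192.168.0.0/16 (192.168.0.0 - 192.168.255.255)
Public (not in any RFC 1918 range)


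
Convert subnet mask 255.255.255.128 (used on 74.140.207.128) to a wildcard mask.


Subnet mask: 255.255.255.128
Wildcard = 255.255.255.255 - subnet mask
255 - 255 = 0
255 - 255 = 0
255 - 255 = 0
255 - 128 = 127
Wildcard: 0.0.0.127


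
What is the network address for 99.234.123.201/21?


IP:   01100011.11101010.01111011.11001001
Mask: 11111111.11111111.11111000.00000000
AND operation:
Net:  01100011.11101010.01111000.00000000
Network: 99.234.120.0/21


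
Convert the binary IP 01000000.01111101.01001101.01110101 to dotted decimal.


01000000 = 64
01111101 = 125
01001101 = 77
01110101 = 117
IP: 64.125.77.117


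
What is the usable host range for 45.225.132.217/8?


Network: 45.0.0.0
Broadcast: 45.255.255.255
First usable = network + 1
Last usable = broadcast - 1
Range: 45.0.0.1 to 45.255.255.254


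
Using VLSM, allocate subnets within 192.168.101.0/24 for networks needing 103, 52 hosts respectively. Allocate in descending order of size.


103 hosts -> /25 (126 usable): 192.168.101.0/25
52 hosts -> /26 (62 usable): 192.168.101.128/26
Allocation: 192.168.101.0/25 (103 hosts, 126 usable); 192.168.101.128/26 (52 hosts, 62 usable)


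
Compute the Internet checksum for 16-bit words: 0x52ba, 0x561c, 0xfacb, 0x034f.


Sum all words (with carry folding):
+ 0x52ba = 0x52ba
+ 0x561c = 0xa8d6
+ 0xfacb = 0xa3a2
+ 0x034f = 0xa6f1
One's complement: ~0xa6f1
Checksum = 0x590e


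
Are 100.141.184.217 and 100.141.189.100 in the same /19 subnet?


Mask: 255.255.224.0
100.141.184.217 AND mask = 100.141.160.0
100.141.189.100 AND mask = 100.141.160.0
Yes, same subnet (100.141.160.0)


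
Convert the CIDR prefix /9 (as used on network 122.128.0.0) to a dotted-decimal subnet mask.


/9 means 9 network bits, 23 host bits
Binary: 11111111100000000000000000000000
Mask: 255.128.0.0


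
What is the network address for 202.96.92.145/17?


IP:   11001010.01100000.01011100.10010001
Mask: 11111111.11111111.10000000.00000000
AND operation:
Net:  11001010.01100000.00000000.00000000
Network: 202.96.0.0/17


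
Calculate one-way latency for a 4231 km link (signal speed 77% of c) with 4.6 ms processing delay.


Speed = 0.77 * 3e5 km/s = 231000 km/s
Propagation delay = 4231 / 231000 = 0.0183 s = 18.316 ms
Processing delay = 4.6 ms
Total one-way latency = 22.916 ms


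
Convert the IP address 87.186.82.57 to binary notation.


87 = 01010111
186 = 10111010
82 = 01010010
57 = 00111001
Binary: 01010111.10111010.01010010.00111001


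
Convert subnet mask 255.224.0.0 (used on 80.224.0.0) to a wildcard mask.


Subnet mask: 255.224.0.0
Wildcard = 255.255.255.255 - subnet mask
255 - 255 = 0
255 - 224 = 31
255 - 0 = 255
255 - 0 = 255
Wildcard: 0.31.255.255


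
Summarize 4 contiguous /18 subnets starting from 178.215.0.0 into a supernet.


Original prefix: /18
Number of subnets: 4 = 2^2
New prefix = 18 - 2 = 16
Supernet: 178.215.0.0/16


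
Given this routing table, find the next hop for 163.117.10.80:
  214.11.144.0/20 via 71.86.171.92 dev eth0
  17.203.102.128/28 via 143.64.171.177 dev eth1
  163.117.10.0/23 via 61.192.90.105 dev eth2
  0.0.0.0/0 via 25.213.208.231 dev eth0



Longest prefix match for 163.117.10.80:
  /20 214.11.144.0: no
  /28 17.203.102.128: no
  /23 163.117.10.0: MATCH
  /0 0.0.0.0: MATCH
Selected: next-hop 61.192.90.105 via eth2 (matched /23)


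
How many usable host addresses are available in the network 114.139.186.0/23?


Host bits = 32 - 23 = 9
Total addresses = 2^9 = 512
Usable = total - 2 (network and broadcast)
Usable hosts: 510


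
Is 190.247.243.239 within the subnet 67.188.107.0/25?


Subnet network: 67.188.107.0
Test IP AND mask: 190.247.243.128
No, 190.247.243.239 is not in 67.188.107.0/25


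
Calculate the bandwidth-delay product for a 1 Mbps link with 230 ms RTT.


BDP = bandwidth * RTT
= 1 Mbps * 230 ms
= 1 * 1e6 * 230 / 1000 bits
= 230000 bits
= 28750 bytes
= 28.0762 KB
BDP = 230000 bits (28750 bytes)


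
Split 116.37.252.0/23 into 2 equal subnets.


New prefix = 23 + 1 = 24
Each subnet has 256 addresses
  116.37.252.0/24
  116.37.253.0/24
Subnets: 116.37.252.0/24, 116.37.253.0/24


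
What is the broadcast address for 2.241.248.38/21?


Network: 2.241.248.0/21
Host bits = 11
Set all host bits to 1:
Broadcast: 2.241.255.255


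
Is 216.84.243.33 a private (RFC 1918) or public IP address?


RFC 1918 private ranges:
  10.0.0.0/8 (10.0.0.0 - 10.255.255.255)
  172.16.0.0/12 (172.16.0.0 - 172.31.255.255)
  192.168.0.0/16 (192.168.0.0 - 192.168.255.255)
Public (not in any RFC 1918 range)


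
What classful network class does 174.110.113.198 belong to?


First octet: 174
Binary: 10101110
10xxxxxx -> Class B (128-191)
Class B, default mask 255.255.0.0 (/16)


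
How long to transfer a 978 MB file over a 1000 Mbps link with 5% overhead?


Effective throughput = 1000 * (1 - 5/100) = 950 Mbps
File size in Mb = 978 * 8 = 7824 Mb
Time = 7824 / 950
Time = 8.2358 seconds


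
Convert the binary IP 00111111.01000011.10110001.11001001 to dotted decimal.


00111111 = 63
01000011 = 67
10110001 = 177
11001001 = 201
IP: 63.67.177.201


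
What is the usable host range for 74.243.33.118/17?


Network: 74.243.0.0
Broadcast: 74.243.127.255
First usable = network + 1
Last usable = broadcast - 1
Range: 74.243.0.1 to 74.243.127.254


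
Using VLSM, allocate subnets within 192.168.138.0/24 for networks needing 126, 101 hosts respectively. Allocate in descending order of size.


126 hosts -> /25 (126 usable): 192.168.138.0/25
101 hosts -> /25 (126 usable): 192.168.138.128/25
Allocation: 192.168.138.0/25 (126 hosts, 126 usable); 192.168.138.128/25 (101 hosts, 126 usable)


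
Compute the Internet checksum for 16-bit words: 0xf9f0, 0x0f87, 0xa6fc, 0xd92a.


Sum all words (with carry folding):
+ 0xf9f0 = 0xf9f0
+ 0x0f87 = 0x0978
+ 0xa6fc = 0xb074
+ 0xd92a = 0x899f
One's complement: ~0x899f
Checksum = 0x7660


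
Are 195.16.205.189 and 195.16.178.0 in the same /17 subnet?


Mask: 255.255.128.0
195.16.205.189 AND mask = 195.16.128.0
195.16.178.0 AND mask = 195.16.128.0
Yes, same subnet (195.16.128.0)


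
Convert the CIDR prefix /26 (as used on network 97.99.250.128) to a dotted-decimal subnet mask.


/26 means 26 network bits, 6 host bits
Binary: 11111111111111111111111111000000
Mask: 255.255.255.192


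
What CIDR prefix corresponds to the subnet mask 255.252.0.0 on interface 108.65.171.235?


Binary: 11111111.11111100.00000000.00000000
Count leading 1s
Prefix: /14


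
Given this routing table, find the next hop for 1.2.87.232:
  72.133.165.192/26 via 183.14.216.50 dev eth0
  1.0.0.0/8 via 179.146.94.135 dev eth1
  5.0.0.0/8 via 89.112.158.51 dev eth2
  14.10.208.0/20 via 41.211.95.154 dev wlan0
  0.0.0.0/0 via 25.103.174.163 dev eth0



Longest prefix match for 1.2.87.232:
  /26 72.133.165.192: no
  /8 1.0.0.0: MATCH
  /8 5.0.0.0: no
  /20 14.10.208.0: no
  /0 0.0.0.0: MATCH
Selected: next-hop 179.146.94.135 via eth1 (matched /8)


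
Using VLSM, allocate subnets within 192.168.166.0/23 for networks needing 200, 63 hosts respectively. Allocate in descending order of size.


200 hosts -> /24 (254 usable): 192.168.166.0/24
63 hosts -> /25 (126 usable): 192.168.167.0/25
Allocation: 192.168.166.0/24 (200 hosts, 254 usable); 192.168.167.0/25 (63 hosts, 126 usable)


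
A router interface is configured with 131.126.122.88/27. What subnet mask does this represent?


/27 means 27 network bits, 5 host bits
Binary: 11111111111111111111111111100000
Mask: 255.255.255.224


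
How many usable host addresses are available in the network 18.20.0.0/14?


Host bits = 32 - 14 = 18
Total addresses = 2^18 = 262144
Usable = total - 2 (network and broadcast)
Usable hosts: 262142


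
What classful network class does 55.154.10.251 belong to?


First octet: 55
Binary: 00110111
0xxxxxxx -> Class A (1-126)
Class A, default mask 255.0.0.0 (/8)


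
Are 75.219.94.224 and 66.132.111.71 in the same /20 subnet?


Mask: 255.255.240.0
75.219.94.224 AND mask = 75.219.80.0
66.132.111.71 AND mask = 66.132.96.0
No, different subnets (75.219.80.0 vs 66.132.96.0)


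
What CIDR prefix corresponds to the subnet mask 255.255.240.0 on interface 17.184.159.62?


Binary: 11111111.11111111.11110000.00000000
Count leading 1s
Prefix: /20


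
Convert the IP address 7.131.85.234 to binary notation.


7 = 00000111
131 = 10000011
85 = 01010101
234 = 11101010
Binary: 00000111.10000011.01010101.11101010


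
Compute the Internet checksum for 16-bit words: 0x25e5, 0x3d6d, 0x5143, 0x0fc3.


Sum all words (with carry folding):
+ 0x25e5 = 0x25e5
+ 0x3d6d = 0x6352
+ 0x5143 = 0xb495
+ 0x0fc3 = 0xc458
One's complement: ~0xc458
Checksum = 0x3ba7


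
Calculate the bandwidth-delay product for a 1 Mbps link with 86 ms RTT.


BDP = bandwidth * RTT
= 1 Mbps * 86 ms
= 1 * 1e6 * 86 / 1000 bits
= 86000 bits
= 10750 bytes
= 10.498 KB
BDP = 86000 bits (10750 bytes)


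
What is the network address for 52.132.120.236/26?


IP:   00110100.10000100.01111000.11101100
Mask: 11111111.11111111.11111111.11000000
AND operation:
Net:  00110100.10000100.01111000.11000000
Network: 52.132.120.192/26


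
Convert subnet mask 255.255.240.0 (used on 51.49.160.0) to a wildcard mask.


Subnet mask: 255.255.240.0
Wildcard = 255.255.255.255 - subnet mask
255 - 255 = 0
255 - 255 = 0
255 - 240 = 15
255 - 0 = 255
Wildcard: 0.0.15.255


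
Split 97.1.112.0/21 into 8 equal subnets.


New prefix = 21 + 3 = 24
Each subnet has 256 addresses
  97.1.112.0/24
  97.1.113.0/24
  97.1.114.0/24
  97.1.115.0/24
  97.1.116.0/24
  97.1.117.0/24
  97.1.118.0/24
  97.1.119.0/24
Subnets: 97.1.112.0/24, 97.1.113.0/24, 97.1.114.0/24, 97.1.115.0/24, 97.1.116.0/24, 97.1.117.0/24, 97.1.118.0/24, 97.1.119.0/24


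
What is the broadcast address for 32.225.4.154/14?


Network: 32.224.0.0/14
Host bits = 18
Set all host bits to 1:
Broadcast: 32.227.255.255


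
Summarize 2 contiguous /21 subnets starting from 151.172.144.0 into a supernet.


Original prefix: /21
Number of subnets: 2 = 2^1
New prefix = 21 - 1 = 20
Supernet: 151.172.144.0/20


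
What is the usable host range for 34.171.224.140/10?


Network: 34.128.0.0
Broadcast: 34.191.255.255
First usable = network + 1
Last usable = broadcast - 1
Range: 34.128.0.1 to 34.191.255.254


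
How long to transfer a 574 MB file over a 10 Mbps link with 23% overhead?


Effective throughput = 10 * (1 - 23/100) = 7.7 Mbps
File size in Mb = 574 * 8 = 4592 Mb
Time = 4592 / 7.7
Time = 596.3636 seconds


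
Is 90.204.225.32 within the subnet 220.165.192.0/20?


Subnet network: 220.165.192.0
Test IP AND mask: 90.204.224.0
No, 90.204.225.32 is not in 220.165.192.0/20


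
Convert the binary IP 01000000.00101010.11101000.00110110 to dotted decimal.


01000000 = 64
00101010 = 42
11101000 = 232
00110110 = 54
IP: 64.42.232.54


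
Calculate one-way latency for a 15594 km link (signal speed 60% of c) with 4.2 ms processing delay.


Speed = 0.6 * 3e5 km/s = 180000 km/s
Propagation delay = 15594 / 180000 = 0.0866 s = 86.6333 ms
Processing delay = 4.2 ms
Total one-way latency = 90.8333 ms


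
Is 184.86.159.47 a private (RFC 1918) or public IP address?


RFC 1918 private ranges:
  10.0.0.0/8 (10.0.0.0 - 10.255.255.255)
  172.16.0.0/12 (172.16.0.0 - 172.31.255.255)
  192.168.0.0/16 (192.168.0.0 - 192.168.255.255)
Public (not in any RFC 1918 range)


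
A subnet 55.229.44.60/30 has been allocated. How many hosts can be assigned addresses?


Host bits = 32 - 30 = 2
Total addresses = 2^2 = 4
Usable = total - 2 (network and broadcast)
Usable hosts: 2


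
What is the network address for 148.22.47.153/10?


IP:   10010100.00010110.00101111.10011001
Mask: 11111111.11000000.00000000.00000000
AND operation:
Net:  10010100.00000000.00000000.00000000
Network: 148.0.0.0/10


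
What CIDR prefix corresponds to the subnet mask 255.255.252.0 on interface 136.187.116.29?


Binary: 11111111.11111111.11111100.00000000
Count leading 1s
Prefix: /22


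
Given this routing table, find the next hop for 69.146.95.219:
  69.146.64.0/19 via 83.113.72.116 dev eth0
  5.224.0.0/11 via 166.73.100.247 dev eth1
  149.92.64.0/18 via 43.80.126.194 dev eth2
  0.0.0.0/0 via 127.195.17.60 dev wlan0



Longest prefix match for 69.146.95.219:
  /19 69.146.64.0: MATCH
  /11 5.224.0.0: no
  /18 149.92.64.0: no
  /0 0.0.0.0: MATCH
Selected: next-hop 83.113.72.116 via eth0 (matched /19)


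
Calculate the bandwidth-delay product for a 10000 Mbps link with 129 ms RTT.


BDP = bandwidth * RTT
= 10000 Mbps * 129 ms
= 10000 * 1e6 * 129 / 1000 bits
= 1290000000 bits
= 161250000 bytes
= 157470.7031 KB
BDP = 1290000000 bits (161250000 bytes)


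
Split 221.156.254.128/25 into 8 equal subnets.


New prefix = 25 + 3 = 28
Each subnet has 16 addresses
  221.156.254.128/28
  221.156.254.144/28
  221.156.254.160/28
  221.156.254.176/28
  221.156.254.192/28
  221.156.254.208/28
  221.156.254.224/28
  221.156.254.240/28
Subnets: 221.156.254.128/28, 221.156.254.144/28, 221.156.254.160/28, 221.156.254.176/28, 221.156.254.192/28, 221.156.254.208/28, 221.156.254.224/28, 221.156.254.240/28


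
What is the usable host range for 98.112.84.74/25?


Network: 98.112.84.0
Broadcast: 98.112.84.127
First usable = network + 1
Last usable = broadcast - 1
Range: 98.112.84.1 to 98.112.84.126


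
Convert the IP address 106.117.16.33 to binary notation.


106 = 01101010
117 = 01110101
16 = 00010000
33 = 00100001
Binary: 01101010.01110101.00010000.00100001


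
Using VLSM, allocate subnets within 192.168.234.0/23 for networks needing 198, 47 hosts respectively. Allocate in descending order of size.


198 hosts -> /24 (254 usable): 192.168.234.0/24
47 hosts -> /26 (62 usable): 192.168.235.0/26
Allocation: 192.168.234.0/24 (198 hosts, 254 usable); 192.168.235.0/26 (47 hosts, 62 usable)
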